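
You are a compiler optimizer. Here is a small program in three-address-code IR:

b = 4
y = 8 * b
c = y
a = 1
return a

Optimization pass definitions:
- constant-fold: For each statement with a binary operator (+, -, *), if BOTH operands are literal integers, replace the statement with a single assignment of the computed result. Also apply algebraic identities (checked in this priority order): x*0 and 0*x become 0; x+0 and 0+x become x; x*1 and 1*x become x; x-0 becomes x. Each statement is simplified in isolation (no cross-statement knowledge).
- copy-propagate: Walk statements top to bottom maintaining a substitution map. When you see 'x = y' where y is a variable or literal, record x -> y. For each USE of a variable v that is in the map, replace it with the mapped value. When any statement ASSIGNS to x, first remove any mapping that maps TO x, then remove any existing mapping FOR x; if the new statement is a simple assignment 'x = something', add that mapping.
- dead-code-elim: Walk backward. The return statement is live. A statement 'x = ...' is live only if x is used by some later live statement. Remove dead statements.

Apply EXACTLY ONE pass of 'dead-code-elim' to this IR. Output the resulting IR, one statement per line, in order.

Applying dead-code-elim statement-by-statement:
  [5] return a  -> KEEP (return); live=['a']
  [4] a = 1  -> KEEP; live=[]
  [3] c = y  -> DEAD (c not live)
  [2] y = 8 * b  -> DEAD (y not live)
  [1] b = 4  -> DEAD (b not live)
Result (2 stmts):
  a = 1
  return a

Answer: a = 1
return a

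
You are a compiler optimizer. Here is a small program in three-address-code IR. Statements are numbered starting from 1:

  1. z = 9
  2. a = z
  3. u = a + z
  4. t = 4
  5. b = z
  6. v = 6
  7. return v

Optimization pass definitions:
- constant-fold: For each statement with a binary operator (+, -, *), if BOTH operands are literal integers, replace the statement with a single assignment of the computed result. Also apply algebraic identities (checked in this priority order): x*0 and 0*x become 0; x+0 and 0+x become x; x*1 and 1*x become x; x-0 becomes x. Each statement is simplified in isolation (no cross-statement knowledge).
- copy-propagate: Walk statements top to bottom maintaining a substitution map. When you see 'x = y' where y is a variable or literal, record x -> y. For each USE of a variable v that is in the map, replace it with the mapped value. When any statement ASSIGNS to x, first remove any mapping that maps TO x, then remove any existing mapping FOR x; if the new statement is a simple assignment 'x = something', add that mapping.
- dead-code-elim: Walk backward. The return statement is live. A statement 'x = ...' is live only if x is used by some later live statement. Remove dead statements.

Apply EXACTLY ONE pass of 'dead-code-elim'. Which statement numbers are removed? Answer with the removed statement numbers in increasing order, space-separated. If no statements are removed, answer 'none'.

Answer: 1 2 3 4 5

Derivation:
Backward liveness scan:
Stmt 1 'z = 9': DEAD (z not in live set [])
Stmt 2 'a = z': DEAD (a not in live set [])
Stmt 3 'u = a + z': DEAD (u not in live set [])
Stmt 4 't = 4': DEAD (t not in live set [])
Stmt 5 'b = z': DEAD (b not in live set [])
Stmt 6 'v = 6': KEEP (v is live); live-in = []
Stmt 7 'return v': KEEP (return); live-in = ['v']
Removed statement numbers: [1, 2, 3, 4, 5]
Surviving IR:
  v = 6
  return v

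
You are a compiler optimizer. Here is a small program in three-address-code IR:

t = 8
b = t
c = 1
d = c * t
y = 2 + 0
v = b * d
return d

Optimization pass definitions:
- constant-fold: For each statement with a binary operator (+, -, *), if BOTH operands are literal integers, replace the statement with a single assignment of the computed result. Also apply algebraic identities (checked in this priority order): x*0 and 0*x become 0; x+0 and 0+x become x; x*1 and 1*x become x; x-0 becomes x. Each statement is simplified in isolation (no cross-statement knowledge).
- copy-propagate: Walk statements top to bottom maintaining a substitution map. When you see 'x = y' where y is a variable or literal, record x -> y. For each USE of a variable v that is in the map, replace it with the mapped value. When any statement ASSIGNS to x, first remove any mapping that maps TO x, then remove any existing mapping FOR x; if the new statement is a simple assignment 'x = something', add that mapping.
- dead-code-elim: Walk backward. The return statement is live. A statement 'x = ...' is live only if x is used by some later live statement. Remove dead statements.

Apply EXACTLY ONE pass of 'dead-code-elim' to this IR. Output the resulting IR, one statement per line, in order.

Answer: t = 8
c = 1
d = c * t
return d

Derivation:
Applying dead-code-elim statement-by-statement:
  [7] return d  -> KEEP (return); live=['d']
  [6] v = b * d  -> DEAD (v not live)
  [5] y = 2 + 0  -> DEAD (y not live)
  [4] d = c * t  -> KEEP; live=['c', 't']
  [3] c = 1  -> KEEP; live=['t']
  [2] b = t  -> DEAD (b not live)
  [1] t = 8  -> KEEP; live=[]
Result (4 stmts):
  t = 8
  c = 1
  d = c * t
  return d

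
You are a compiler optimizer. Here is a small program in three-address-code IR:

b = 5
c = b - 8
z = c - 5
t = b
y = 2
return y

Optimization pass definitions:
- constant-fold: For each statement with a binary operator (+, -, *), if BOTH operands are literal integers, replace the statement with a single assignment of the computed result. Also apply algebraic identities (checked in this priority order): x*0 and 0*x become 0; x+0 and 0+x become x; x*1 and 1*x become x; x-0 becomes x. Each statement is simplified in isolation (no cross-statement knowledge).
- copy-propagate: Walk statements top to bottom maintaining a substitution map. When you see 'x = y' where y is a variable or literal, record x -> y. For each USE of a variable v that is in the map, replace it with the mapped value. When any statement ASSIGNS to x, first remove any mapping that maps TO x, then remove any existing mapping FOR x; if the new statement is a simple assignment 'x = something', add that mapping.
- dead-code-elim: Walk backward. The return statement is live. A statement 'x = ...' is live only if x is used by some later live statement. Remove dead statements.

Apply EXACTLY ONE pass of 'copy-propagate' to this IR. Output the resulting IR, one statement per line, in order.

Applying copy-propagate statement-by-statement:
  [1] b = 5  (unchanged)
  [2] c = b - 8  -> c = 5 - 8
  [3] z = c - 5  (unchanged)
  [4] t = b  -> t = 5
  [5] y = 2  (unchanged)
  [6] return y  -> return 2
Result (6 stmts):
  b = 5
  c = 5 - 8
  z = c - 5
  t = 5
  y = 2
  return 2

Answer: b = 5
c = 5 - 8
z = c - 5
t = 5
y = 2
return 2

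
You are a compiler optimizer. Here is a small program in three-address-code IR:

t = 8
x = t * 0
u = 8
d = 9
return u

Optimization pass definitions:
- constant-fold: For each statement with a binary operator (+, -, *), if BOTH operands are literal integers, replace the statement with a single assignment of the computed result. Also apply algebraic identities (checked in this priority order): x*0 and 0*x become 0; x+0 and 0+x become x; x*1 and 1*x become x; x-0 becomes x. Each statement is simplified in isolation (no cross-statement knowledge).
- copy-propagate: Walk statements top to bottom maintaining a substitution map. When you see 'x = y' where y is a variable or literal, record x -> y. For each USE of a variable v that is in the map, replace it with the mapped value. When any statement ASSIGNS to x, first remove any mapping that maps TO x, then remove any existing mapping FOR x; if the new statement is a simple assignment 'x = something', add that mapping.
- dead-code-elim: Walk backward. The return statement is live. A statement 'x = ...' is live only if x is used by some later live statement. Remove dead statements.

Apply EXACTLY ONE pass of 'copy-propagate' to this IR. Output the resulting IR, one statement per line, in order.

Applying copy-propagate statement-by-statement:
  [1] t = 8  (unchanged)
  [2] x = t * 0  -> x = 8 * 0
  [3] u = 8  (unchanged)
  [4] d = 9  (unchanged)
  [5] return u  -> return 8
Result (5 stmts):
  t = 8
  x = 8 * 0
  u = 8
  d = 9
  return 8

Answer: t = 8
x = 8 * 0
u = 8
d = 9
return 8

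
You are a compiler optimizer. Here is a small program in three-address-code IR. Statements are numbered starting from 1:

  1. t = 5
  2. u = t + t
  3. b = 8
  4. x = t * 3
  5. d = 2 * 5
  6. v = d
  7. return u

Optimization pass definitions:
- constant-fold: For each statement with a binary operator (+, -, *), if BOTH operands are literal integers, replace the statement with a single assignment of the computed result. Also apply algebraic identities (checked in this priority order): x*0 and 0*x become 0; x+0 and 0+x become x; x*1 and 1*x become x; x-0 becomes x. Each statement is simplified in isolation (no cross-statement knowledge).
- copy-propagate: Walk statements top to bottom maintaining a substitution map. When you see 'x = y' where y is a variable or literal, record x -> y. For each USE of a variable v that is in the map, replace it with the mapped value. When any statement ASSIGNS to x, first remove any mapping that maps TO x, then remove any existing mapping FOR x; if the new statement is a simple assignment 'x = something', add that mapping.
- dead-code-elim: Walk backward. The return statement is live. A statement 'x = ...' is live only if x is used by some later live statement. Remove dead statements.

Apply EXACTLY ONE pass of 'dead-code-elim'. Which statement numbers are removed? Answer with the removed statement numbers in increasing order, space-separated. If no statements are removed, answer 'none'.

Backward liveness scan:
Stmt 1 't = 5': KEEP (t is live); live-in = []
Stmt 2 'u = t + t': KEEP (u is live); live-in = ['t']
Stmt 3 'b = 8': DEAD (b not in live set ['u'])
Stmt 4 'x = t * 3': DEAD (x not in live set ['u'])
Stmt 5 'd = 2 * 5': DEAD (d not in live set ['u'])
Stmt 6 'v = d': DEAD (v not in live set ['u'])
Stmt 7 'return u': KEEP (return); live-in = ['u']
Removed statement numbers: [3, 4, 5, 6]
Surviving IR:
  t = 5
  u = t + t
  return u

Answer: 3 4 5 6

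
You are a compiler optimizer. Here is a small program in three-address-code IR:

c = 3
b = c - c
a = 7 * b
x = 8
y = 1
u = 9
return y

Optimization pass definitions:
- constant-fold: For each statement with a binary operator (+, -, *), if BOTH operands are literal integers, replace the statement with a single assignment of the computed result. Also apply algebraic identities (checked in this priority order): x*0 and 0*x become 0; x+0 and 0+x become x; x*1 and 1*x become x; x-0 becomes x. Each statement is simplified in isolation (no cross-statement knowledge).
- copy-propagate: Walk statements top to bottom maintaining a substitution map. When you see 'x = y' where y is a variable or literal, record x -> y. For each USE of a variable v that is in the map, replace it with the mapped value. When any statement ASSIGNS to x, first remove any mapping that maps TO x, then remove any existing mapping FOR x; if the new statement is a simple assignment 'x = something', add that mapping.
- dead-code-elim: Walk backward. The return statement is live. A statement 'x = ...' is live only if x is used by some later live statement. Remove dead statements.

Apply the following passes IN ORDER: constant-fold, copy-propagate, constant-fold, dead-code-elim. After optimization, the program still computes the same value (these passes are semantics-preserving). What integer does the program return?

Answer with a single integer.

Initial IR:
  c = 3
  b = c - c
  a = 7 * b
  x = 8
  y = 1
  u = 9
  return y
After constant-fold (7 stmts):
  c = 3
  b = c - c
  a = 7 * b
  x = 8
  y = 1
  u = 9
  return y
After copy-propagate (7 stmts):
  c = 3
  b = 3 - 3
  a = 7 * b
  x = 8
  y = 1
  u = 9
  return 1
After constant-fold (7 stmts):
  c = 3
  b = 0
  a = 7 * b
  x = 8
  y = 1
  u = 9
  return 1
After dead-code-elim (1 stmts):
  return 1
Evaluate:
  c = 3  =>  c = 3
  b = c - c  =>  b = 0
  a = 7 * b  =>  a = 0
  x = 8  =>  x = 8
  y = 1  =>  y = 1
  u = 9  =>  u = 9
  return y = 1

Answer: 1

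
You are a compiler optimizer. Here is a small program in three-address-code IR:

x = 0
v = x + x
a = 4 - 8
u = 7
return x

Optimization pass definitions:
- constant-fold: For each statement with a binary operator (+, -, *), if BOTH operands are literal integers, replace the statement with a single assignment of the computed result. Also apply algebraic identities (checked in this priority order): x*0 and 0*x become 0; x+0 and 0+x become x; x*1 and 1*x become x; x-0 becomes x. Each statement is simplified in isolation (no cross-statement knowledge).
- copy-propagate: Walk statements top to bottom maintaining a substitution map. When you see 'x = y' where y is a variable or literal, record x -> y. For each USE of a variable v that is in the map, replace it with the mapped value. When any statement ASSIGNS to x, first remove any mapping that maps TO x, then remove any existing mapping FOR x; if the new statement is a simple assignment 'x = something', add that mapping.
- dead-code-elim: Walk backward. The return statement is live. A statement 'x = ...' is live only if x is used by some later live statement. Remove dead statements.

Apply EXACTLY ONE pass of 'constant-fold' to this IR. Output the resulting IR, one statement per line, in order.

Answer: x = 0
v = x + x
a = -4
u = 7
return x

Derivation:
Applying constant-fold statement-by-statement:
  [1] x = 0  (unchanged)
  [2] v = x + x  (unchanged)
  [3] a = 4 - 8  -> a = -4
  [4] u = 7  (unchanged)
  [5] return x  (unchanged)
Result (5 stmts):
  x = 0
  v = x + x
  a = -4
  u = 7
  return x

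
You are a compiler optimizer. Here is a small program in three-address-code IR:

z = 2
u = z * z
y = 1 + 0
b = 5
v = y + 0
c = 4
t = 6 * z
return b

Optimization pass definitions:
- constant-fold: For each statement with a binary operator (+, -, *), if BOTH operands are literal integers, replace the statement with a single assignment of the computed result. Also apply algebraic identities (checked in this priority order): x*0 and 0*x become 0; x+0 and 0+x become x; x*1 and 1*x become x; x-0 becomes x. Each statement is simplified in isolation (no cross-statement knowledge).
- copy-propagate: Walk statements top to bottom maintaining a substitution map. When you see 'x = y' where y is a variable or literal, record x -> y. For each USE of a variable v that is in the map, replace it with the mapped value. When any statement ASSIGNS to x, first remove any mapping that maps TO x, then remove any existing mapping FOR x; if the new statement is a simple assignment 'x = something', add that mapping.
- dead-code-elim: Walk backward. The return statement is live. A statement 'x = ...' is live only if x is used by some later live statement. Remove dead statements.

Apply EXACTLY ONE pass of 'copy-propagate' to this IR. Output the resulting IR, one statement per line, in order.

Applying copy-propagate statement-by-statement:
  [1] z = 2  (unchanged)
  [2] u = z * z  -> u = 2 * 2
  [3] y = 1 + 0  (unchanged)
  [4] b = 5  (unchanged)
  [5] v = y + 0  (unchanged)
  [6] c = 4  (unchanged)
  [7] t = 6 * z  -> t = 6 * 2
  [8] return b  -> return 5
Result (8 stmts):
  z = 2
  u = 2 * 2
  y = 1 + 0
  b = 5
  v = y + 0
  c = 4
  t = 6 * 2
  return 5

Answer: z = 2
u = 2 * 2
y = 1 + 0
b = 5
v = y + 0
c = 4
t = 6 * 2
return 5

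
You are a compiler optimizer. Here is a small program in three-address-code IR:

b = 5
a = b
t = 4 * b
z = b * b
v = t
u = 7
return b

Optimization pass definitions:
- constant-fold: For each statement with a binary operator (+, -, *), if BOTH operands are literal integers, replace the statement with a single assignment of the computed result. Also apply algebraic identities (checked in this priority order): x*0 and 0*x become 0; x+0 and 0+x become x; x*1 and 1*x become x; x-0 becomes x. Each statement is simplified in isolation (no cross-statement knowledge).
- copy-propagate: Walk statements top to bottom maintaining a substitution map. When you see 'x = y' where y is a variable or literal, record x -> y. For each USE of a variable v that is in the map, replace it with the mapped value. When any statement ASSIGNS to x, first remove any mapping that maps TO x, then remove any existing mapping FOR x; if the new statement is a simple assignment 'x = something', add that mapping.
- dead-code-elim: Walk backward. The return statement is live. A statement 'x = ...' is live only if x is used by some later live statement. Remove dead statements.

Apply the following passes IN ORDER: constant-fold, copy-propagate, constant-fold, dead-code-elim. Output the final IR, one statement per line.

Initial IR:
  b = 5
  a = b
  t = 4 * b
  z = b * b
  v = t
  u = 7
  return b
After constant-fold (7 stmts):
  b = 5
  a = b
  t = 4 * b
  z = b * b
  v = t
  u = 7
  return b
After copy-propagate (7 stmts):
  b = 5
  a = 5
  t = 4 * 5
  z = 5 * 5
  v = t
  u = 7
  return 5
After constant-fold (7 stmts):
  b = 5
  a = 5
  t = 20
  z = 25
  v = t
  u = 7
  return 5
After dead-code-elim (1 stmts):
  return 5

Answer: return 5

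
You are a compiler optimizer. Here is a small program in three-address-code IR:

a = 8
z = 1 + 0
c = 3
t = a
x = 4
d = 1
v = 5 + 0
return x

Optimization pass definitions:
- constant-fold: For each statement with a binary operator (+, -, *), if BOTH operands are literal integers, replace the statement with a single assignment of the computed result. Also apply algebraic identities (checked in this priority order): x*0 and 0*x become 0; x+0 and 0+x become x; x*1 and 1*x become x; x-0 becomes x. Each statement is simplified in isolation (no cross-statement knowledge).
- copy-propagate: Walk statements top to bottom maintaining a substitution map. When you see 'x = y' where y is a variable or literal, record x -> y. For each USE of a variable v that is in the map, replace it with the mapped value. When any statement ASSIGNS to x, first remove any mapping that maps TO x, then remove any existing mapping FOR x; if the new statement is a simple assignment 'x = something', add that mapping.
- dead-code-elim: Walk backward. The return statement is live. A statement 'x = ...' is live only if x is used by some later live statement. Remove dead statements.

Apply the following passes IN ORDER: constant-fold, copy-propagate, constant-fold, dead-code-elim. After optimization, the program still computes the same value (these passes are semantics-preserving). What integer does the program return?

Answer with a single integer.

Initial IR:
  a = 8
  z = 1 + 0
  c = 3
  t = a
  x = 4
  d = 1
  v = 5 + 0
  return x
After constant-fold (8 stmts):
  a = 8
  z = 1
  c = 3
  t = a
  x = 4
  d = 1
  v = 5
  return x
After copy-propagate (8 stmts):
  a = 8
  z = 1
  c = 3
  t = 8
  x = 4
  d = 1
  v = 5
  return 4
After constant-fold (8 stmts):
  a = 8
  z = 1
  c = 3
  t = 8
  x = 4
  d = 1
  v = 5
  return 4
After dead-code-elim (1 stmts):
  return 4
Evaluate:
  a = 8  =>  a = 8
  z = 1 + 0  =>  z = 1
  c = 3  =>  c = 3
  t = a  =>  t = 8
  x = 4  =>  x = 4
  d = 1  =>  d = 1
  v = 5 + 0  =>  v = 5
  return x = 4

Answer: 4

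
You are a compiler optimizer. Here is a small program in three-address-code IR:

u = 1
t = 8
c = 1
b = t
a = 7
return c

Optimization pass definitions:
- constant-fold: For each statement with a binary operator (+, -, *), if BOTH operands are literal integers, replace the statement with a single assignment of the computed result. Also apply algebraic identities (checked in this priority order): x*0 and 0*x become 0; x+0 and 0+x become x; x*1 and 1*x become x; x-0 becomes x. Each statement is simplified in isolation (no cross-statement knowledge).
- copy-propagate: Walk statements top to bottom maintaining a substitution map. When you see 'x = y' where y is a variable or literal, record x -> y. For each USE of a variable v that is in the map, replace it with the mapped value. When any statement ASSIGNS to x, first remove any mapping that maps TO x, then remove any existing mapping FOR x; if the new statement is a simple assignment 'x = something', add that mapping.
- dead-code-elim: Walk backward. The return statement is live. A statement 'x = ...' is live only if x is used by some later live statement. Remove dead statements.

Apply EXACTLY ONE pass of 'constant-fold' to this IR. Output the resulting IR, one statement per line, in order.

Applying constant-fold statement-by-statement:
  [1] u = 1  (unchanged)
  [2] t = 8  (unchanged)
  [3] c = 1  (unchanged)
  [4] b = t  (unchanged)
  [5] a = 7  (unchanged)
  [6] return c  (unchanged)
Result (6 stmts):
  u = 1
  t = 8
  c = 1
  b = t
  a = 7
  return c

Answer: u = 1
t = 8
c = 1
b = t
a = 7
return c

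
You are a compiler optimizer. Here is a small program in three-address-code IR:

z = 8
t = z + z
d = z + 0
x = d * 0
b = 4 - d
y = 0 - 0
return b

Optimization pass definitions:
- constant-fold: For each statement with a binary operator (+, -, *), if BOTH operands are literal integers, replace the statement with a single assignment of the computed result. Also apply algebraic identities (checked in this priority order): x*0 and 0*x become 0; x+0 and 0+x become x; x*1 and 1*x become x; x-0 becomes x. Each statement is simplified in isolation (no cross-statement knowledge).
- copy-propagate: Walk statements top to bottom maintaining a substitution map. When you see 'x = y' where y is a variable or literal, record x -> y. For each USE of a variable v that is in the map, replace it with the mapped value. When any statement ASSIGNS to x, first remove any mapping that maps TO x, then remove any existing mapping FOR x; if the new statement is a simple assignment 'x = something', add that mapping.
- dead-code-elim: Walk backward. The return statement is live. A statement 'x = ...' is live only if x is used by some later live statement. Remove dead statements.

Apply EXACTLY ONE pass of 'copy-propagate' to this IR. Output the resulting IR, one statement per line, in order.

Answer: z = 8
t = 8 + 8
d = 8 + 0
x = d * 0
b = 4 - d
y = 0 - 0
return b

Derivation:
Applying copy-propagate statement-by-statement:
  [1] z = 8  (unchanged)
  [2] t = z + z  -> t = 8 + 8
  [3] d = z + 0  -> d = 8 + 0
  [4] x = d * 0  (unchanged)
  [5] b = 4 - d  (unchanged)
  [6] y = 0 - 0  (unchanged)
  [7] return b  (unchanged)
Result (7 stmts):
  z = 8
  t = 8 + 8
  d = 8 + 0
  x = d * 0
  b = 4 - d
  y = 0 - 0
  return b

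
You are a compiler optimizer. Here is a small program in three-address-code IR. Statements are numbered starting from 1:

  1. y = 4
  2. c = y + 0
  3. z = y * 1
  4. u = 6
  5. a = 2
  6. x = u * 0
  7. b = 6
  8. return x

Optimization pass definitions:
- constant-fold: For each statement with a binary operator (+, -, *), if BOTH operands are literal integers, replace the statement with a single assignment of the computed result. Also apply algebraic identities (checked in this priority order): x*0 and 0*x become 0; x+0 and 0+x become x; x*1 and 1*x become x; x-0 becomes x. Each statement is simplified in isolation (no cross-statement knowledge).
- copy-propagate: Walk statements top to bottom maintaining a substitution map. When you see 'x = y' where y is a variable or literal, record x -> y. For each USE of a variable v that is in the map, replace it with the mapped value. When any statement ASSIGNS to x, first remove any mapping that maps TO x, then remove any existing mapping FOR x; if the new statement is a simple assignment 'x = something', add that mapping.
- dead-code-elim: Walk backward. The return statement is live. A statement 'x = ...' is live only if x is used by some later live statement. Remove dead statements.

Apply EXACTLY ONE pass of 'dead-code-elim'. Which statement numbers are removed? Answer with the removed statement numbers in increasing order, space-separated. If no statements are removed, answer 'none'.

Answer: 1 2 3 5 7

Derivation:
Backward liveness scan:
Stmt 1 'y = 4': DEAD (y not in live set [])
Stmt 2 'c = y + 0': DEAD (c not in live set [])
Stmt 3 'z = y * 1': DEAD (z not in live set [])
Stmt 4 'u = 6': KEEP (u is live); live-in = []
Stmt 5 'a = 2': DEAD (a not in live set ['u'])
Stmt 6 'x = u * 0': KEEP (x is live); live-in = ['u']
Stmt 7 'b = 6': DEAD (b not in live set ['x'])
Stmt 8 'return x': KEEP (return); live-in = ['x']
Removed statement numbers: [1, 2, 3, 5, 7]
Surviving IR:
  u = 6
  x = u * 0
  return x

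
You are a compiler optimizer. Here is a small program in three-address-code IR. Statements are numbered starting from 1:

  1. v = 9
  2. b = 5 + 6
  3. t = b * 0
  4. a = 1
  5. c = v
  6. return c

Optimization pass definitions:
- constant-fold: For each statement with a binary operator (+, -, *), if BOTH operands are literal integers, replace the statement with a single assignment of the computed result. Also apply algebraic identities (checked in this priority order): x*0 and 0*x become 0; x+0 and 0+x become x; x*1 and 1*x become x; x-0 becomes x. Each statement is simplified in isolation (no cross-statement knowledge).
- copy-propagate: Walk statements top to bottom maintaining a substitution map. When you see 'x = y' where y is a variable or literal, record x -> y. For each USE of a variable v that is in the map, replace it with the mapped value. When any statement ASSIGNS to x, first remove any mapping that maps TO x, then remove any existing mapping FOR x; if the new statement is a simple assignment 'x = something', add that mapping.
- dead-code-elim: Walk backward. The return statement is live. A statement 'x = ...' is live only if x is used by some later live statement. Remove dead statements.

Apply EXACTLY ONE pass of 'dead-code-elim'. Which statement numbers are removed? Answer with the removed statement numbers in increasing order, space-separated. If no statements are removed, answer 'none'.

Backward liveness scan:
Stmt 1 'v = 9': KEEP (v is live); live-in = []
Stmt 2 'b = 5 + 6': DEAD (b not in live set ['v'])
Stmt 3 't = b * 0': DEAD (t not in live set ['v'])
Stmt 4 'a = 1': DEAD (a not in live set ['v'])
Stmt 5 'c = v': KEEP (c is live); live-in = ['v']
Stmt 6 'return c': KEEP (return); live-in = ['c']
Removed statement numbers: [2, 3, 4]
Surviving IR:
  v = 9
  c = v
  return c

Answer: 2 3 4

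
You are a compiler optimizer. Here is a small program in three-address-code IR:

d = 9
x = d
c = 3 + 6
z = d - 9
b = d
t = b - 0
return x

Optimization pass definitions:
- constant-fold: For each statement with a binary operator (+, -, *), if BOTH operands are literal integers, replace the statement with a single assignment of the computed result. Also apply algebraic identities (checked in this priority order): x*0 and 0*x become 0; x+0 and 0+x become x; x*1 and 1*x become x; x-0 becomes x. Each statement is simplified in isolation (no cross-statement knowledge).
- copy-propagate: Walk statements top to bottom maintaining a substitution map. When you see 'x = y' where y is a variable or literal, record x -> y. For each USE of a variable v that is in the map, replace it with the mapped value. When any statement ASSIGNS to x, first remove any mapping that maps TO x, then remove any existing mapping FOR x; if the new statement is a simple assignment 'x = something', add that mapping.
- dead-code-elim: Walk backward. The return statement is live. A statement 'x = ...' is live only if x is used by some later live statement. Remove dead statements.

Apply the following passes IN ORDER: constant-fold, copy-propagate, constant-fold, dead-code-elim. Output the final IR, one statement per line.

Answer: return 9

Derivation:
Initial IR:
  d = 9
  x = d
  c = 3 + 6
  z = d - 9
  b = d
  t = b - 0
  return x
After constant-fold (7 stmts):
  d = 9
  x = d
  c = 9
  z = d - 9
  b = d
  t = b
  return x
After copy-propagate (7 stmts):
  d = 9
  x = 9
  c = 9
  z = 9 - 9
  b = 9
  t = 9
  return 9
After constant-fold (7 stmts):
  d = 9
  x = 9
  c = 9
  z = 0
  b = 9
  t = 9
  return 9
After dead-code-elim (1 stmts):
  return 9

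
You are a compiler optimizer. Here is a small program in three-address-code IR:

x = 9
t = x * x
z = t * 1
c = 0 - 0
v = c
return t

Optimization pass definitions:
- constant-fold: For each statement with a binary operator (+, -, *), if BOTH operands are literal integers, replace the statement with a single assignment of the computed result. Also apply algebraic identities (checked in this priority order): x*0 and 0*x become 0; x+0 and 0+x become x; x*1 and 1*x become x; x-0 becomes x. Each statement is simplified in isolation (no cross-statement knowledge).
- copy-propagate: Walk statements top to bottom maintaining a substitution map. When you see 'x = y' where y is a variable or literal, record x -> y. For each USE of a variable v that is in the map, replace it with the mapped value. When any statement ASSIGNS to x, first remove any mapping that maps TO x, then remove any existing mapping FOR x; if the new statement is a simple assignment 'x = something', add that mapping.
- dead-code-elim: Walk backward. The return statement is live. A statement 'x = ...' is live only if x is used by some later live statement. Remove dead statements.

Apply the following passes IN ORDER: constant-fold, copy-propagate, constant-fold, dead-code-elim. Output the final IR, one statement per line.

Answer: t = 81
return t

Derivation:
Initial IR:
  x = 9
  t = x * x
  z = t * 1
  c = 0 - 0
  v = c
  return t
After constant-fold (6 stmts):
  x = 9
  t = x * x
  z = t
  c = 0
  v = c
  return t
After copy-propagate (6 stmts):
  x = 9
  t = 9 * 9
  z = t
  c = 0
  v = 0
  return t
After constant-fold (6 stmts):
  x = 9
  t = 81
  z = t
  c = 0
  v = 0
  return t
After dead-code-elim (2 stmts):
  t = 81
  return t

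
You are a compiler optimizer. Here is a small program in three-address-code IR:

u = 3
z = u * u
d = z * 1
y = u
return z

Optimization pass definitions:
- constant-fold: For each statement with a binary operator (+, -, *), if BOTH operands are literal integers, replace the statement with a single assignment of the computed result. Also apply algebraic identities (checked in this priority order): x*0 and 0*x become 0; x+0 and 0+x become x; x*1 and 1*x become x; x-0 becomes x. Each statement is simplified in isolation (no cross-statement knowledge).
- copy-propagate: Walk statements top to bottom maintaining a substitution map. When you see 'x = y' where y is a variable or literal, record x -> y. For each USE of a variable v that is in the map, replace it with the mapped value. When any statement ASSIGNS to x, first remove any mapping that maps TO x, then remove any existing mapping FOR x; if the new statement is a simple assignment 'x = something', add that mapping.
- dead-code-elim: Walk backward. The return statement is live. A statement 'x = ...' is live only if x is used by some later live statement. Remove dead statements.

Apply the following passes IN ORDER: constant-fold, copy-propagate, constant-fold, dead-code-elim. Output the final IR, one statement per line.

Initial IR:
  u = 3
  z = u * u
  d = z * 1
  y = u
  return z
After constant-fold (5 stmts):
  u = 3
  z = u * u
  d = z
  y = u
  return z
After copy-propagate (5 stmts):
  u = 3
  z = 3 * 3
  d = z
  y = 3
  return z
After constant-fold (5 stmts):
  u = 3
  z = 9
  d = z
  y = 3
  return z
After dead-code-elim (2 stmts):
  z = 9
  return z

Answer: z = 9
return z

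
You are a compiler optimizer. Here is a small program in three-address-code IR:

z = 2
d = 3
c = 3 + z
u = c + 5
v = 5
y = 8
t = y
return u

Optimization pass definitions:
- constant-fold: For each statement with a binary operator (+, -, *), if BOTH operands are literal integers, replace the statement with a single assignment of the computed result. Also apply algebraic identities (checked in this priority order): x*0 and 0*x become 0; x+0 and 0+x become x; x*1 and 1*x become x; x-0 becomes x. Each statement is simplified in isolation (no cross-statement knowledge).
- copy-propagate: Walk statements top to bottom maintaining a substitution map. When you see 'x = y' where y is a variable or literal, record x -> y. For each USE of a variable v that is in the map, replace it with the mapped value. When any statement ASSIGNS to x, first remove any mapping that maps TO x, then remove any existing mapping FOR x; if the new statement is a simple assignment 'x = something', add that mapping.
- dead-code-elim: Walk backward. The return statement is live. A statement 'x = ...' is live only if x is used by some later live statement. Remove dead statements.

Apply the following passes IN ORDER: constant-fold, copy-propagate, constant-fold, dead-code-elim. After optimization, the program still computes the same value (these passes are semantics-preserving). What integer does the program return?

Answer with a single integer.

Answer: 10

Derivation:
Initial IR:
  z = 2
  d = 3
  c = 3 + z
  u = c + 5
  v = 5
  y = 8
  t = y
  return u
After constant-fold (8 stmts):
  z = 2
  d = 3
  c = 3 + z
  u = c + 5
  v = 5
  y = 8
  t = y
  return u
After copy-propagate (8 stmts):
  z = 2
  d = 3
  c = 3 + 2
  u = c + 5
  v = 5
  y = 8
  t = 8
  return u
After constant-fold (8 stmts):
  z = 2
  d = 3
  c = 5
  u = c + 5
  v = 5
  y = 8
  t = 8
  return u
After dead-code-elim (3 stmts):
  c = 5
  u = c + 5
  return u
Evaluate:
  z = 2  =>  z = 2
  d = 3  =>  d = 3
  c = 3 + z  =>  c = 5
  u = c + 5  =>  u = 10
  v = 5  =>  v = 5
  y = 8  =>  y = 8
  t = y  =>  t = 8
  return u = 10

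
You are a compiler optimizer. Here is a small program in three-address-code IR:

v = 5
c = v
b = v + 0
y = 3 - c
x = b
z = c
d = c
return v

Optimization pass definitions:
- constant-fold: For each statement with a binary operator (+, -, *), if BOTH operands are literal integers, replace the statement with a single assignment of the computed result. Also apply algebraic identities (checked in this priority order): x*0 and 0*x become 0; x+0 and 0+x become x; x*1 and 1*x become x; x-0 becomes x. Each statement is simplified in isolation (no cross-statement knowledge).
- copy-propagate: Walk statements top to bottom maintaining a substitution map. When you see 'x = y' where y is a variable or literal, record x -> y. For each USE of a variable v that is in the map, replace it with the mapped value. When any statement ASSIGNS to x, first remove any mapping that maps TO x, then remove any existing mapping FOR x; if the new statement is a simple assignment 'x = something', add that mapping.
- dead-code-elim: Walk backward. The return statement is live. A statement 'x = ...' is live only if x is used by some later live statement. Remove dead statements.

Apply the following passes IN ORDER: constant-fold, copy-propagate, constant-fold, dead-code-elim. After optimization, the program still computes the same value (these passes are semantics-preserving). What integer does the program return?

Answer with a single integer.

Answer: 5

Derivation:
Initial IR:
  v = 5
  c = v
  b = v + 0
  y = 3 - c
  x = b
  z = c
  d = c
  return v
After constant-fold (8 stmts):
  v = 5
  c = v
  b = v
  y = 3 - c
  x = b
  z = c
  d = c
  return v
After copy-propagate (8 stmts):
  v = 5
  c = 5
  b = 5
  y = 3 - 5
  x = 5
  z = 5
  d = 5
  return 5
After constant-fold (8 stmts):
  v = 5
  c = 5
  b = 5
  y = -2
  x = 5
  z = 5
  d = 5
  return 5
After dead-code-elim (1 stmts):
  return 5
Evaluate:
  v = 5  =>  v = 5
  c = v  =>  c = 5
  b = v + 0  =>  b = 5
  y = 3 - c  =>  y = -2
  x = b  =>  x = 5
  z = c  =>  z = 5
  d = c  =>  d = 5
  return v = 5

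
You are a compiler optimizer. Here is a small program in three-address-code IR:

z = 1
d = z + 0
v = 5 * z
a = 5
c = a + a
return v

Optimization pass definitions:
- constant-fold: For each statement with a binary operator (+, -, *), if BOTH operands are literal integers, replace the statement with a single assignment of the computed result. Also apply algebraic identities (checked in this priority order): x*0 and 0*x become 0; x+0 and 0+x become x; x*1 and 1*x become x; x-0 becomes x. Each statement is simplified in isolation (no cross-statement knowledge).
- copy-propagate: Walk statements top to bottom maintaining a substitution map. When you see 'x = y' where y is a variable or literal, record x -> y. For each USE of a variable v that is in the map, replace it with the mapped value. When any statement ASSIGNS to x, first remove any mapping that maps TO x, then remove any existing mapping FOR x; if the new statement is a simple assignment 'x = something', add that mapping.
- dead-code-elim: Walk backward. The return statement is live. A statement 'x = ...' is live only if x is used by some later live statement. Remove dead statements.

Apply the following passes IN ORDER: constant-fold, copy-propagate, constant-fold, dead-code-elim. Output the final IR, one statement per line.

Initial IR:
  z = 1
  d = z + 0
  v = 5 * z
  a = 5
  c = a + a
  return v
After constant-fold (6 stmts):
  z = 1
  d = z
  v = 5 * z
  a = 5
  c = a + a
  return v
After copy-propagate (6 stmts):
  z = 1
  d = 1
  v = 5 * 1
  a = 5
  c = 5 + 5
  return v
After constant-fold (6 stmts):
  z = 1
  d = 1
  v = 5
  a = 5
  c = 10
  return v
After dead-code-elim (2 stmts):
  v = 5
  return v

Answer: v = 5
return v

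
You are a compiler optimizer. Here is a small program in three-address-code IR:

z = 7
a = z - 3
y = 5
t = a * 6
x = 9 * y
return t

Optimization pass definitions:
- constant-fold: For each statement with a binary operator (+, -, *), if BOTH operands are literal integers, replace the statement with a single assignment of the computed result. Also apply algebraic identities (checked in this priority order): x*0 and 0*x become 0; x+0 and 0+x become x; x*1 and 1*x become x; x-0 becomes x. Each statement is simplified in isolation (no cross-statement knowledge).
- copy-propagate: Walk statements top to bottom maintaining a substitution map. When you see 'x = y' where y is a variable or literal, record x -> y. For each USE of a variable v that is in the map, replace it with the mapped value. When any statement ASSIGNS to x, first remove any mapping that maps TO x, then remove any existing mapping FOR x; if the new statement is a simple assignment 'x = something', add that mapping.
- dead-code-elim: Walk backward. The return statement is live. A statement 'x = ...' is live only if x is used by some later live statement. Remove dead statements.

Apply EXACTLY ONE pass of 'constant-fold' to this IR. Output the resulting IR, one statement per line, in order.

Applying constant-fold statement-by-statement:
  [1] z = 7  (unchanged)
  [2] a = z - 3  (unchanged)
  [3] y = 5  (unchanged)
  [4] t = a * 6  (unchanged)
  [5] x = 9 * y  (unchanged)
  [6] return t  (unchanged)
Result (6 stmts):
  z = 7
  a = z - 3
  y = 5
  t = a * 6
  x = 9 * y
  return t

Answer: z = 7
a = z - 3
y = 5
t = a * 6
x = 9 * y
return t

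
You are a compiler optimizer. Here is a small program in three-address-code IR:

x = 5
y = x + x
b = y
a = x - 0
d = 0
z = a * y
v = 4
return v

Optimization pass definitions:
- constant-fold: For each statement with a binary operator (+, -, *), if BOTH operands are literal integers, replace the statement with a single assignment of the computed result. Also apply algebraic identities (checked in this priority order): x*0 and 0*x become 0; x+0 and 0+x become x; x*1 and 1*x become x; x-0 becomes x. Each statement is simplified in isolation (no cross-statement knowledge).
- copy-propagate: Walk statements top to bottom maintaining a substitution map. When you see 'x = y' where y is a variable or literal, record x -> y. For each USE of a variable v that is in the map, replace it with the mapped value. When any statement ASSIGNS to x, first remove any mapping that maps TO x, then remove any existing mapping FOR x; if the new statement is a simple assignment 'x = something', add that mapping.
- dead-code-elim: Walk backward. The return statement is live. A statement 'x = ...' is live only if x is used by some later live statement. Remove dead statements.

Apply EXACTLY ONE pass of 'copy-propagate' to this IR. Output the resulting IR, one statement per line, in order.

Applying copy-propagate statement-by-statement:
  [1] x = 5  (unchanged)
  [2] y = x + x  -> y = 5 + 5
  [3] b = y  (unchanged)
  [4] a = x - 0  -> a = 5 - 0
  [5] d = 0  (unchanged)
  [6] z = a * y  (unchanged)
  [7] v = 4  (unchanged)
  [8] return v  -> return 4
Result (8 stmts):
  x = 5
  y = 5 + 5
  b = y
  a = 5 - 0
  d = 0
  z = a * y
  v = 4
  return 4

Answer: x = 5
y = 5 + 5
b = y
a = 5 - 0
d = 0
z = a * y
v = 4
return 4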